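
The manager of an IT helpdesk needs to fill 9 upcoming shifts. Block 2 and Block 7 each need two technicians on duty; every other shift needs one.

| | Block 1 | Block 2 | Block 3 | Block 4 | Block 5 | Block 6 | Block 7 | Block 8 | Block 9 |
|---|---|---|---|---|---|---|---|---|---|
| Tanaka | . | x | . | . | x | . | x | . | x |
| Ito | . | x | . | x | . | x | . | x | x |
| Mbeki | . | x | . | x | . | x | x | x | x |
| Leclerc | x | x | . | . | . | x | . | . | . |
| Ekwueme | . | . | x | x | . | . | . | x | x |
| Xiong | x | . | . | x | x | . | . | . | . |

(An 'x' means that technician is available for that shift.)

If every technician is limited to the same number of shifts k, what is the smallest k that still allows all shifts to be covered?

With 6 technicians and 11 worker-slots to fill, someone must work at least ⌈11/6⌉ = 2 shifts, so k ≥ 2.
k = 2 works: Block 1→Leclerc, Block 2→Mbeki+Leclerc, Block 3→Ekwueme, Block 4→Xiong, Block 5→Tanaka, Block 6→Ito, Block 7→Tanaka+Mbeki, Block 8→Ito, Block 9→Ekwueme.
Loads: Tanaka 2, Ito 2, Mbeki 2, Leclerc 2, Ekwueme 2, Xiong 1 — all ≤ 2.

2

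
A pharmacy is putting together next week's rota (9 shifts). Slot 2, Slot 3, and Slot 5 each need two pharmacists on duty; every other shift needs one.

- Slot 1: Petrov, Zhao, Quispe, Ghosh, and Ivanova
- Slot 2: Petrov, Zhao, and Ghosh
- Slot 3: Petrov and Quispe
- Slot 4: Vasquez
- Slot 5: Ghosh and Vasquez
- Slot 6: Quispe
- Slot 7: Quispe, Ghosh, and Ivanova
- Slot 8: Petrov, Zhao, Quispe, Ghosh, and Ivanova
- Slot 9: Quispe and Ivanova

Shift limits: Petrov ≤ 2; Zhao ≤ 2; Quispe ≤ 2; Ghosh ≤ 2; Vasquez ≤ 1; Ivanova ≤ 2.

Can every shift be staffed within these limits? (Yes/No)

No

Shifts {Slot 4, Slot 5} need 3 worker-slots in total, but the pharmacists available for any of those shifts (Ghosh and Vasquez) can supply at most 2 among them. So no valid schedule exists.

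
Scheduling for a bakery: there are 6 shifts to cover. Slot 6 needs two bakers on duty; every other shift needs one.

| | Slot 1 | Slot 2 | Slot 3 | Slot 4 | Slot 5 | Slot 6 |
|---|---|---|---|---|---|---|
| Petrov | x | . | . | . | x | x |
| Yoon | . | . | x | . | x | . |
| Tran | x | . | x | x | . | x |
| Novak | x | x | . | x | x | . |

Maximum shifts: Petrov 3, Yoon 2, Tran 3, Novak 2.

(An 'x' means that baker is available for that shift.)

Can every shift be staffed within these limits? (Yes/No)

Slot 2 can only be covered by Novak, so that assignment is forced.
Slot 6 can only be covered by Petrov and Tran, so that assignment is forced.
One valid schedule: Slot 1→Petrov, Slot 2→Novak, Slot 3→Yoon, Slot 4→Tran, Slot 5→Petrov, Slot 6→Petrov+Tran.
Loads: Petrov 3/3, Yoon 1/2, Tran 2/3, Novak 1/2 — all within limits.

Yes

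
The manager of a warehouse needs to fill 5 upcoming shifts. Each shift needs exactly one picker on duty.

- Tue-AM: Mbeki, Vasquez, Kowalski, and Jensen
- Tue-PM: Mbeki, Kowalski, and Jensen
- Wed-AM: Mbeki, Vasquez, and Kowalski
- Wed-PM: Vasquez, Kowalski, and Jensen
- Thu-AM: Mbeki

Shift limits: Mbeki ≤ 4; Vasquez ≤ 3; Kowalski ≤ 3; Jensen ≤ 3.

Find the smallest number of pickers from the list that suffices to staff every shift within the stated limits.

2

5 slots to fill and no one can take more than 4, so at least ⌈5/4⌉ = 2 pickers are needed.
Mbeki and Vasquez alone can cover everything: Tue-AM→Mbeki, Tue-PM→Mbeki, Wed-AM→Mbeki, Wed-PM→Vasquez, Thu-AM→Mbeki.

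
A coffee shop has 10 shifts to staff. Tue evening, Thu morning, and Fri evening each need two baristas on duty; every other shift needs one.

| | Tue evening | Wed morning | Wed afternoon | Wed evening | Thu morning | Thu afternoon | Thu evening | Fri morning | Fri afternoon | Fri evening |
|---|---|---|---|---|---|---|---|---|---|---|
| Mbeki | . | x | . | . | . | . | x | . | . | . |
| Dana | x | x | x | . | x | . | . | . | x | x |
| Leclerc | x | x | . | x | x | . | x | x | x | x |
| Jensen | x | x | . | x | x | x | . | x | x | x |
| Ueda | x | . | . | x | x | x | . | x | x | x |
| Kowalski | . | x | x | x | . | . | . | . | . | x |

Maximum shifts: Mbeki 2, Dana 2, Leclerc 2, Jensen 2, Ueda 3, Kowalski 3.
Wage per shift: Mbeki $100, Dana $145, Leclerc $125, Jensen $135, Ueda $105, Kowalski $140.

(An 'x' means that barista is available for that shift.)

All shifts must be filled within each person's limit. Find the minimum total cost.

Picking the cheapest available barista for each shift independently would cost $1450, but that ignores the shift limits.
An optimal schedule: Tue evening→Leclerc+Jensen, Wed morning→Mbeki, Wed afternoon→Kowalski, Wed evening→Kowalski, Thu morning→Leclerc+Jensen, Thu afternoon→Ueda, Thu evening→Mbeki, Fri morning→Ueda, Fri afternoon→Ueda, Fri evening→Kowalski+Dana.
Total: 125 + 135 + 100 + 140 + 140 + 125 + 135 + 105 + 100 + 105 + 105 + 140 + 145 = $1600.

$1600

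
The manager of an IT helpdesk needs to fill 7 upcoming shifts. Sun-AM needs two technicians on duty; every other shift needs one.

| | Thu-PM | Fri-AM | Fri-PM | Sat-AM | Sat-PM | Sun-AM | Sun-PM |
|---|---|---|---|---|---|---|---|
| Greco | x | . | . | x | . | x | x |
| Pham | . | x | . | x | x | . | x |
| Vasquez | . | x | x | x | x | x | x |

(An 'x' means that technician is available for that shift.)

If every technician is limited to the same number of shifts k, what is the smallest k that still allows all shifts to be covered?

3

With 3 technicians and 8 worker-slots to fill, someone must work at least ⌈8/3⌉ = 3 shifts, so k ≥ 3.
k = 3 works: Thu-PM→Greco, Fri-AM→Pham, Fri-PM→Vasquez, Sat-AM→Greco, Sat-PM→Pham, Sun-AM→Greco+Vasquez, Sun-PM→Pham.
Loads: Greco 3, Pham 3, Vasquez 2 — all ≤ 3.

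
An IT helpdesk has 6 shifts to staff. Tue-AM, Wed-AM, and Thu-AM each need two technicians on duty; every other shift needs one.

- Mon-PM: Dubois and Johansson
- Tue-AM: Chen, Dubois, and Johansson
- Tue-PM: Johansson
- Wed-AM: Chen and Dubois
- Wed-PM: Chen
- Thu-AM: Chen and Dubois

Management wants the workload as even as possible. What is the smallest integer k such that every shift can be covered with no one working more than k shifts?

With 3 technicians and 9 worker-slots to fill, someone must work at least ⌈9/3⌉ = 3 shifts, so k ≥ 3.
k = 3 works: Mon-PM→Johansson, Tue-AM→Dubois+Johansson, Tue-PM→Johansson, Wed-AM→Chen+Dubois, Wed-PM→Chen, Thu-AM→Chen+Dubois.
Loads: Chen 3, Dubois 3, Johansson 3 — all ≤ 3.

3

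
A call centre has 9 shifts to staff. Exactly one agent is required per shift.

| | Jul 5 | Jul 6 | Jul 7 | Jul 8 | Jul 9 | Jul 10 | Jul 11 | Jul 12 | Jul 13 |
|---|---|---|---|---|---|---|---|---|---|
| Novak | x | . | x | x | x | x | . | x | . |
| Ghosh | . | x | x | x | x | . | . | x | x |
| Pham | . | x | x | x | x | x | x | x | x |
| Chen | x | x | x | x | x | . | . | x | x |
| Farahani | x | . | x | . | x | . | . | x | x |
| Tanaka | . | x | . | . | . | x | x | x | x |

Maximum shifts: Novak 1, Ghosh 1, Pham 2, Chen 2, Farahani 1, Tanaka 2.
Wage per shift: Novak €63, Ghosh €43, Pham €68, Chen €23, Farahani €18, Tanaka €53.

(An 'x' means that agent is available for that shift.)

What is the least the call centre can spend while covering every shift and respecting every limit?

€412

Picking the cheapest available agent for each shift independently would cost €242, but that ignores the shift limits.
An optimal schedule: Jul 5→Novak, Jul 6→Ghosh, Jul 7→Chen, Jul 8→Chen, Jul 9→Farahani, Jul 10→Pham, Jul 11→Pham, Jul 12→Tanaka, Jul 13→Tanaka.
Total: 63 + 43 + 23 + 23 + 18 + 68 + 68 + 53 + 53 = €412.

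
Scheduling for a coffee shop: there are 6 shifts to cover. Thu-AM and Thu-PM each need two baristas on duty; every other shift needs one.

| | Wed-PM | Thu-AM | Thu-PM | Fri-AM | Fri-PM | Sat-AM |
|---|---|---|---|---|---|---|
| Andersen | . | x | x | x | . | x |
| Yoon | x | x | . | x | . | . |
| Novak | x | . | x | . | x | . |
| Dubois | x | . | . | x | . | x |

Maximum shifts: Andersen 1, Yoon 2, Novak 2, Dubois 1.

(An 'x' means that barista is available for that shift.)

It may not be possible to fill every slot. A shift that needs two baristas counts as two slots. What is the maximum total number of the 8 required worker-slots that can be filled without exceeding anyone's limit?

Total capacity across all baristas is 1+2+2+1 = 6, and 8 slots are needed, so at most 6 can be filled.
An assignment achieving 6: Wed-PM→Yoon, Thu-AM→Andersen+Yoon, Thu-PM→Novak, Fri-PM→Novak, Sat-AM→Dubois.
Loads: Andersen 1/1, Yoon 2/2, Novak 2/2, Dubois 1/1.

6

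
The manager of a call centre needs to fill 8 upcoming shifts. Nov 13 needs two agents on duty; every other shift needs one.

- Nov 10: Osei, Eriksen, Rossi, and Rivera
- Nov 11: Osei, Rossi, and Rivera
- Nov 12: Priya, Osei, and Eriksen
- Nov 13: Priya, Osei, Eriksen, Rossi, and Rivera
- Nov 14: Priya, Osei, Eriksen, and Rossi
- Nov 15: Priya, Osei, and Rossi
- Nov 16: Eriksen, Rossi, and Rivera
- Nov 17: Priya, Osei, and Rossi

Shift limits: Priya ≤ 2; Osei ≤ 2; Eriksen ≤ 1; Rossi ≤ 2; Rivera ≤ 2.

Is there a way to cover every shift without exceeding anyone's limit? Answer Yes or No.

Yes

One valid schedule: Nov 10→Rivera, Nov 11→Osei, Nov 12→Priya, Nov 13→Rossi+Rivera, Nov 14→Rossi, Nov 15→Priya, Nov 16→Eriksen, Nov 17→Osei.
Loads: Priya 2/2, Osei 2/2, Eriksen 1/1, Rossi 2/2, Rivera 2/2 — all within limits.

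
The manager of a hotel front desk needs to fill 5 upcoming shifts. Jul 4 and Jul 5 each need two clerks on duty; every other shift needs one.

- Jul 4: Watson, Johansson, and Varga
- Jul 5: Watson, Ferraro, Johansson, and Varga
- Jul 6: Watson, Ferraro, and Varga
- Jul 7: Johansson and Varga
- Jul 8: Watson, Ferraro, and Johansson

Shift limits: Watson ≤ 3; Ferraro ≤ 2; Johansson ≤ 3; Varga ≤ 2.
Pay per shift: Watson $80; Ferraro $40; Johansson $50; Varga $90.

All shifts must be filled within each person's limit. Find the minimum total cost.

$390

Picking the cheapest available clerk for each shift independently would cost $350, but that ignores the shift limits.
An optimal schedule: Jul 4→Johansson+Watson, Jul 5→Johansson+Watson, Jul 6→Ferraro, Jul 7→Johansson, Jul 8→Ferraro.
Total: 50 + 80 + 50 + 80 + 40 + 50 + 40 = $390.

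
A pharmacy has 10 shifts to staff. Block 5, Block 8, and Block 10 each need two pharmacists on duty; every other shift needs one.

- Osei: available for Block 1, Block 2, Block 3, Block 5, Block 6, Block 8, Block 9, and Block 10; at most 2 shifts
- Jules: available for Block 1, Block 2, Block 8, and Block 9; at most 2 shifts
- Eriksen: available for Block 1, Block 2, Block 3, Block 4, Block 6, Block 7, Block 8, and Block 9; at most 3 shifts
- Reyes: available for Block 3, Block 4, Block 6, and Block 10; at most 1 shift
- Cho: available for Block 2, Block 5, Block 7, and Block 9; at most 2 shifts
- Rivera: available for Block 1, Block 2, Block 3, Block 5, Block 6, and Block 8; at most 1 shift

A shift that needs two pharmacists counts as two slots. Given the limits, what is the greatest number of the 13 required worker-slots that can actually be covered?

Total capacity across all pharmacists is 2+2+3+1+2+1 = 11, and 13 slots are needed, so at most 11 can be filled.
An assignment achieving 11: Block 1→Jules, Block 3→Eriksen, Block 4→Eriksen, Block 5→Osei+Cho, Block 6→Rivera, Block 7→Eriksen, Block 8→Jules, Block 9→Cho, Block 10→Osei+Reyes.
Loads: Osei 2/2, Jules 2/2, Eriksen 3/3, Reyes 1/1, Cho 2/2, Rivera 1/1.

11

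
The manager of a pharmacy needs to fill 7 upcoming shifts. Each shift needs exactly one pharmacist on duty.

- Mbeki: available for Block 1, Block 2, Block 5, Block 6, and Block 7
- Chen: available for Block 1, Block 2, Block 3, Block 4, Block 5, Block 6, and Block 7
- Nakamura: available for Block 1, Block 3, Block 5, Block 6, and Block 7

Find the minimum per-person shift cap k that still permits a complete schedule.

With 3 pharmacists and 7 worker-slots to fill, someone must work at least ⌈7/3⌉ = 3 shifts, so k ≥ 3.
k = 3 works: Block 1→Mbeki, Block 2→Mbeki, Block 3→Chen, Block 4→Chen, Block 5→Mbeki, Block 6→Chen, Block 7→Nakamura.
Loads: Mbeki 3, Chen 3, Nakamura 1 — all ≤ 3.

3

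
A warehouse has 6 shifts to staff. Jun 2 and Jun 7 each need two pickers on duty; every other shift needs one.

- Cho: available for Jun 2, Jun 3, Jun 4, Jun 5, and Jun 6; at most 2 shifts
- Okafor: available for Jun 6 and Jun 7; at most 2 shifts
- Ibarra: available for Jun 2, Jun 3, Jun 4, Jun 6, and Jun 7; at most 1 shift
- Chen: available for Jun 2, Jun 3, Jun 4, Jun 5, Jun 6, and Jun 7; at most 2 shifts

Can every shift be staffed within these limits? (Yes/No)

Shifts {Jun 2, Jun 3, Jun 4, Jun 5, Jun 7} need 7 worker-slots in total, but the pickers available for any of those shifts (Cho, Okafor, Ibarra, and Chen) can supply at most 6 among them. So no valid schedule exists.

No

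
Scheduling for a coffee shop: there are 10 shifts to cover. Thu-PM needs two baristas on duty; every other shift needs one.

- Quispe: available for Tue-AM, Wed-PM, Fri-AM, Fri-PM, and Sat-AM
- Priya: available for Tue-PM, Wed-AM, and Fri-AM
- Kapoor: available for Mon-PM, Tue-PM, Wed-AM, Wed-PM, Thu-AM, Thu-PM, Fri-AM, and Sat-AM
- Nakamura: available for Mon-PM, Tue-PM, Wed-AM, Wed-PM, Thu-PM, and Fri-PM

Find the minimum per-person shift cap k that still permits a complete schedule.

With 4 baristas and 11 worker-slots to fill, someone must work at least ⌈11/4⌉ = 3 shifts, so k ≥ 3.
k = 3 works: Mon-PM→Kapoor, Tue-AM→Quispe, Tue-PM→Priya, Wed-AM→Priya, Wed-PM→Nakamura, Thu-AM→Kapoor, Thu-PM→Kapoor+Nakamura, Fri-AM→Priya, Fri-PM→Quispe, Sat-AM→Quispe.
Loads: Quispe 3, Priya 3, Kapoor 3, Nakamura 2 — all ≤ 3.

3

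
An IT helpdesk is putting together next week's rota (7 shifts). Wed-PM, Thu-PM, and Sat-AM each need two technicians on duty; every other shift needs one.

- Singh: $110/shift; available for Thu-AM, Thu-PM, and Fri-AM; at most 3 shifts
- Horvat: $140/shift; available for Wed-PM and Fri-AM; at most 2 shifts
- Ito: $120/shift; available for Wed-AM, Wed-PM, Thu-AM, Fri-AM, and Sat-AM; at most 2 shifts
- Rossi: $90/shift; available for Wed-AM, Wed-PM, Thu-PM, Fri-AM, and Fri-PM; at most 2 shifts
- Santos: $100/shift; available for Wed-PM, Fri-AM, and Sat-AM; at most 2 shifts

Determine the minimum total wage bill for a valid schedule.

Thu-PM can only be covered by Singh and Rossi, so that assignment is forced.
Fri-PM can only be covered by Rossi, so that assignment is forced.
Sat-AM can only be covered by Ito and Santos, so that assignment is forced.
Picking the cheapest available technician for each shift independently would cost $990, but that ignores the shift limits.
An optimal schedule: Wed-AM→Ito, Wed-PM→Horvat+Santos, Thu-AM→Singh, Thu-PM→Singh+Rossi, Fri-AM→Singh, Fri-PM→Rossi, Sat-AM→Ito+Santos.
Total: 120 + 140 + 100 + 110 + 110 + 90 + 110 + 90 + 120 + 100 = $1090.

$1090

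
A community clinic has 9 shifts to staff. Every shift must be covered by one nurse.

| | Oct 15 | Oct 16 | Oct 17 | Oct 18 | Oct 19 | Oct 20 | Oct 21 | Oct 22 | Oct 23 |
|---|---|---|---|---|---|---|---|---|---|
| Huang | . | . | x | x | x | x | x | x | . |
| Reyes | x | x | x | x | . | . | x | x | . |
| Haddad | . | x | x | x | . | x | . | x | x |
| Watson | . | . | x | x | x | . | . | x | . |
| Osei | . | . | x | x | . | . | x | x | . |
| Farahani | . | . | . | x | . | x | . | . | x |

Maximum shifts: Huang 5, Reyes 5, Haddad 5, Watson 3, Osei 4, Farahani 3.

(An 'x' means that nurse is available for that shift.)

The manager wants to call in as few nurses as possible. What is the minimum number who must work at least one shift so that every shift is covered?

9 slots to fill and no one can take more than 5, so at least ⌈9/5⌉ = 2 nurses are needed.
Shifts {Oct 15, Oct 19, Oct 23} need 3 slots, but among the nurses available for them (Huang, Reyes, Haddad, Watson, and Farahani) any 2 together supply at most 2. So 2 nurses are not enough.
Huang, Reyes, and Haddad alone can cover everything: Oct 15→Reyes, Oct 16→Reyes, Oct 17→Huang, Oct 18→Huang, Oct 19→Huang, Oct 20→Huang, Oct 21→Huang, Oct 22→Reyes, Oct 23→Haddad.

3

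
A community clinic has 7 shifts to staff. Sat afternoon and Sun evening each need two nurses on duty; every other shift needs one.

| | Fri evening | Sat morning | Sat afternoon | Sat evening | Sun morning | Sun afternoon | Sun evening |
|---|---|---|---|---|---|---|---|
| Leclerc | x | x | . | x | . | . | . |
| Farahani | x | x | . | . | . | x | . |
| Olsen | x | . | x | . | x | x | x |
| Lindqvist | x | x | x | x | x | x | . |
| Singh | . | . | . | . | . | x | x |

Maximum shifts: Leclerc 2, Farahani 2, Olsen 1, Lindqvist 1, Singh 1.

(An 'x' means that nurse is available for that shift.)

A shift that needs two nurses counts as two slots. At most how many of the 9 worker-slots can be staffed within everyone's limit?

Total capacity across all nurses is 2+2+1+1+1 = 7, and 9 slots are needed, so at most 7 can be filled.
An assignment achieving 7: Fri evening→Farahani, Sat morning→Leclerc, Sat afternoon→Olsen+Lindqvist, Sat evening→Leclerc, Sun afternoon→Farahani, Sun evening→Singh.
Loads: Leclerc 2/2, Farahani 2/2, Olsen 1/1, Lindqvist 1/1, Singh 1/1.

7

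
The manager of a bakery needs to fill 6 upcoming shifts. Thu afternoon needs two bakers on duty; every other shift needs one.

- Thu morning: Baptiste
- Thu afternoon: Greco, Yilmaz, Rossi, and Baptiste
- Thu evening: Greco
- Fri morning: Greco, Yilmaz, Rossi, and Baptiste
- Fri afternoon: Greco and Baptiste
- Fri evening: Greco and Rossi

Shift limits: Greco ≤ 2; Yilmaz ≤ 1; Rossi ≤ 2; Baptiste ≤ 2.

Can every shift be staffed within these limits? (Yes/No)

Thu morning can only be covered by Baptiste, so that assignment is forced.
Thu evening can only be covered by Greco, so that assignment is forced.
One valid schedule: Thu morning→Baptiste, Thu afternoon→Rossi+Baptiste, Thu evening→Greco, Fri morning→Yilmaz, Fri afternoon→Greco, Fri evening→Rossi.
Loads: Greco 2/2, Yilmaz 1/1, Rossi 2/2, Baptiste 2/2 — all within limits.

Yes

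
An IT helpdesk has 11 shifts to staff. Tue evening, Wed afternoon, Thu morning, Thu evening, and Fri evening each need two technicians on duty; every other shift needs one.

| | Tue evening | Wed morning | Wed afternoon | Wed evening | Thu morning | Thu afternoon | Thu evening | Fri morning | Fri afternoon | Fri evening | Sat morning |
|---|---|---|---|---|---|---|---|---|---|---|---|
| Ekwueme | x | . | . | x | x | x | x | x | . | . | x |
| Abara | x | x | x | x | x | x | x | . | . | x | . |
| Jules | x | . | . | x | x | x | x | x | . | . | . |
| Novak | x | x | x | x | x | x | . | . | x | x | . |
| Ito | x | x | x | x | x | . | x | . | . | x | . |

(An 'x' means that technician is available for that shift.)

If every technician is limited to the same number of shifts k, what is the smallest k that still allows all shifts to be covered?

4

With 5 technicians and 16 worker-slots to fill, someone must work at least ⌈16/5⌉ = 4 shifts, so k ≥ 4.
k = 4 works: Tue evening→Jules+Novak, Wed morning→Abara, Wed afternoon→Abara+Novak, Wed evening→Ekwueme, Thu morning→Jules+Ito, Thu afternoon→Ekwueme, Thu evening→Abara+Jules, Fri morning→Ekwueme, Fri afternoon→Novak, Fri evening→Abara+Novak, Sat morning→Ekwueme.
Loads: Ekwueme 4, Abara 4, Jules 3, Novak 4, Ito 1 — all ≤ 4.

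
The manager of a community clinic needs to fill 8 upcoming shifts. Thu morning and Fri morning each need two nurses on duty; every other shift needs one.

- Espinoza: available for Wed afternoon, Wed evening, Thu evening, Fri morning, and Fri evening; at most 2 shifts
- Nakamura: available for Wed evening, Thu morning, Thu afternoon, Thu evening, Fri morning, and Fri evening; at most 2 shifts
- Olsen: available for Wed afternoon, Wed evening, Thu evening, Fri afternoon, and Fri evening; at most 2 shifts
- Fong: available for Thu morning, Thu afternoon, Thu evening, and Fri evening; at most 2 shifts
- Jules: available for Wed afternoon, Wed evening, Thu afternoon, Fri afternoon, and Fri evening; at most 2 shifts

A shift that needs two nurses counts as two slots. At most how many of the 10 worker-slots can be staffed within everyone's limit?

10

Total capacity across all nurses is 2+2+2+2+2 = 10, and 10 slots are needed, so at most 10 can be filled.
An assignment achieving 10: Wed afternoon→Espinoza, Wed evening→Jules, Thu morning→Nakamura+Fong, Thu afternoon→Fong, Thu evening→Olsen, Fri morning→Espinoza+Nakamura, Fri afternoon→Olsen, Fri evening→Jules.
Loads: Espinoza 2/2, Nakamura 2/2, Olsen 2/2, Fong 2/2, Jules 2/2.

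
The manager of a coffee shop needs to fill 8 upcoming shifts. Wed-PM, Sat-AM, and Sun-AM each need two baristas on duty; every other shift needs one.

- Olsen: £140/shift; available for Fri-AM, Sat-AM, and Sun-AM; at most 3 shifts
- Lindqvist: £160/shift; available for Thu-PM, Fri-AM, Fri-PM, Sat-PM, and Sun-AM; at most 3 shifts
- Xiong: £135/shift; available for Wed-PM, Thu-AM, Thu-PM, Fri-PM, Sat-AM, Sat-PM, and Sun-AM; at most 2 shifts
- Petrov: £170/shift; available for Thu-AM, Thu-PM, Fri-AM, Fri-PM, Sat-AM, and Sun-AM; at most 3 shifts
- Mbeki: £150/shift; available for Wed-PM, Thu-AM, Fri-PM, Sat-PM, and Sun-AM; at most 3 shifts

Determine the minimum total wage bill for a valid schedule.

£1620

Wed-PM can only be covered by Xiong and Mbeki, so that assignment is forced.
Picking the cheapest available barista for each shift independently would cost £1515, but that ignores the shift limits.
An optimal schedule: Wed-PM→Xiong+Mbeki, Thu-AM→Mbeki, Thu-PM→Lindqvist, Fri-AM→Olsen, Fri-PM→Lindqvist, Sat-AM→Xiong+Olsen, Sat-PM→Mbeki, Sun-AM→Olsen+Lindqvist.
Total: 135 + 150 + 150 + 160 + 140 + 160 + 135 + 140 + 150 + 140 + 160 = £1620.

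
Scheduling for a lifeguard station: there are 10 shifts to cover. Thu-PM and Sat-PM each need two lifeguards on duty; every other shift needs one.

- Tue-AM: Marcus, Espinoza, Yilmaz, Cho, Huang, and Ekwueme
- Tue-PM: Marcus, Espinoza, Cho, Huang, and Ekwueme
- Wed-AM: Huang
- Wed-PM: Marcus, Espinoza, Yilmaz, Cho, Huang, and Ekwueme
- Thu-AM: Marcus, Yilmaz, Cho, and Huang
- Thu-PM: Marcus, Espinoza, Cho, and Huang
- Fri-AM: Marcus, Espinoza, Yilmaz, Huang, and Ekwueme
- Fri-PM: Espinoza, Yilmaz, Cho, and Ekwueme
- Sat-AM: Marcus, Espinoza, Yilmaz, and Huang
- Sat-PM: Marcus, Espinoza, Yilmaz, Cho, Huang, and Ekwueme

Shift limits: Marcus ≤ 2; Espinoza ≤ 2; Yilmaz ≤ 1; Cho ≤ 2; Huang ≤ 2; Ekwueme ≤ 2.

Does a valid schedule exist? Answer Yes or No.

No

Total capacity is 2+2+1+2+2+2 = 11 but 12 worker-slots are needed — infeasible.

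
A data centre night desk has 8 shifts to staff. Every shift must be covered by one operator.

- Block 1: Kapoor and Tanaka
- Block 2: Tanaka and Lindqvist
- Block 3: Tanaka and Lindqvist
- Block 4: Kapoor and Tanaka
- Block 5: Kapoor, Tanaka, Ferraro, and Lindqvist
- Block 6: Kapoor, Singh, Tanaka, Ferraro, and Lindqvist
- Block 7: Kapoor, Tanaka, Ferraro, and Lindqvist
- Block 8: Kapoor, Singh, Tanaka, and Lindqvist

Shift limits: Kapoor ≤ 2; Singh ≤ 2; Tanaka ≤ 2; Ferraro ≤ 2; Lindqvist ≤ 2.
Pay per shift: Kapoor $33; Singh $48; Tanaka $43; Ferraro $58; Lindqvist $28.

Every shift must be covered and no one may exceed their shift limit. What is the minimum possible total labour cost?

Picking the cheapest available operator for each shift independently would cost $234, but that ignores the shift limits.
An optimal schedule: Block 1→Kapoor, Block 2→Lindqvist, Block 3→Lindqvist, Block 4→Kapoor, Block 5→Tanaka, Block 6→Singh, Block 7→Tanaka, Block 8→Singh.
Total: 33 + 28 + 28 + 33 + 43 + 48 + 43 + 48 = $304.

$304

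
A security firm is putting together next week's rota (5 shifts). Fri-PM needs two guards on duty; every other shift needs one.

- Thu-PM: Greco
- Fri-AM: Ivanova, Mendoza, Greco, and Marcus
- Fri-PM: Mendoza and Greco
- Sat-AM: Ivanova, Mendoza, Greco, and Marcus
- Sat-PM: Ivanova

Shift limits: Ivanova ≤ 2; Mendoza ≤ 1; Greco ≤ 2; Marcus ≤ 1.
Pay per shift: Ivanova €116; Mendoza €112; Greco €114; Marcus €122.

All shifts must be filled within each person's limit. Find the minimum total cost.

Thu-PM can only be covered by Greco, so that assignment is forced.
Fri-PM can only be covered by Mendoza and Greco, so that assignment is forced.
Sat-PM can only be covered by Ivanova, so that assignment is forced.
Picking the cheapest available guard for each shift independently would cost €680, but that ignores the shift limits.
An optimal schedule: Thu-PM→Greco, Fri-AM→Ivanova, Fri-PM→Mendoza+Greco, Sat-AM→Marcus, Sat-PM→Ivanova.
Total: 114 + 116 + 112 + 114 + 122 + 116 = €694.

€694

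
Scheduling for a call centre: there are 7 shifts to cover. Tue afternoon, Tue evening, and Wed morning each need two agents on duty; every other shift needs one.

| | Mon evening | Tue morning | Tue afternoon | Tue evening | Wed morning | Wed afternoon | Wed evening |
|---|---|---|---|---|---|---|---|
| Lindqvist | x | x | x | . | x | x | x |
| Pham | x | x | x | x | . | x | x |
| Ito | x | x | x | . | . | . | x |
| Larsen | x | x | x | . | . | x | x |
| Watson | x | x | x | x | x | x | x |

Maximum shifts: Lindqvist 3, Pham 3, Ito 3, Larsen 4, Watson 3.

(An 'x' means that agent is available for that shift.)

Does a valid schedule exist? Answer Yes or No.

Tue evening can only be covered by Pham and Watson, so that assignment is forced.
Wed morning can only be covered by Lindqvist and Watson, so that assignment is forced.
One valid schedule: Mon evening→Lindqvist, Tue morning→Pham, Tue afternoon→Ito+Larsen, Tue evening→Pham+Watson, Wed morning→Lindqvist+Watson, Wed afternoon→Lindqvist, Wed evening→Pham.
Loads: Lindqvist 3/3, Pham 3/3, Ito 1/3, Larsen 1/4, Watson 2/3 — all within limits.

Yes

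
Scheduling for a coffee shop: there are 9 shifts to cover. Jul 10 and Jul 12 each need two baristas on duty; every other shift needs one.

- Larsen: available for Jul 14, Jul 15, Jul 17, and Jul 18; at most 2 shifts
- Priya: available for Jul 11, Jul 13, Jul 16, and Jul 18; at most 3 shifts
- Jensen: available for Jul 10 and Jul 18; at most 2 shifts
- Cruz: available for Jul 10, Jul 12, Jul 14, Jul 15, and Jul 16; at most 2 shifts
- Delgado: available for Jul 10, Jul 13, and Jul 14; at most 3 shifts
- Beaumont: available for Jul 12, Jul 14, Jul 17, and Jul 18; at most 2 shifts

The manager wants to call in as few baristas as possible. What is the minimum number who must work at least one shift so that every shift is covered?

5

11 slots to fill and no one can take more than 3, so at least ⌈11/3⌉ = 4 baristas are needed.
Any 4 baristas together have capacity at most 3+3+2+2 = 10 < 11 slots, so 4 can never suffice.
Larsen, Priya, Jensen, Cruz, and Beaumont alone can cover everything: Jul 10→Jensen+Cruz, Jul 11→Priya, Jul 12→Cruz+Beaumont, Jul 13→Priya, Jul 14→Beaumont, Jul 15→Larsen, Jul 16→Priya, Jul 17→Larsen, Jul 18→Jensen.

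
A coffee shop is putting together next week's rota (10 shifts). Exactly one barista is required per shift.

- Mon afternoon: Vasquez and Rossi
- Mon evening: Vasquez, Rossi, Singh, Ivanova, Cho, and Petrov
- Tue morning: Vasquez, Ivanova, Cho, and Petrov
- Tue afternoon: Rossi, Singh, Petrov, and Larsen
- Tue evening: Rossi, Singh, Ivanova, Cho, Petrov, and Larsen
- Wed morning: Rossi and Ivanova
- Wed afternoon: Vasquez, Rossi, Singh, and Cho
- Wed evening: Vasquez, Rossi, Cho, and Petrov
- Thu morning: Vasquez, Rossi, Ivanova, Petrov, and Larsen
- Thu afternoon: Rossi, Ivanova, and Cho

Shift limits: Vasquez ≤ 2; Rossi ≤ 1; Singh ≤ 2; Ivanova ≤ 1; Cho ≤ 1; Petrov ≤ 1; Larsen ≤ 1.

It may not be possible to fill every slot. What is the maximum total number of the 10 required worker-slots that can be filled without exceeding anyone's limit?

Total capacity across all baristas is 2+1+2+1+1+1+1 = 9, and 10 slots are needed, so at most 9 can be filled.
An assignment achieving 9: Mon afternoon→Vasquez, Tue morning→Vasquez, Tue afternoon→Singh, Tue evening→Larsen, Wed morning→Rossi, Wed afternoon→Singh, Wed evening→Cho, Thu morning→Petrov, Thu afternoon→Ivanova.
Loads: Vasquez 2/2, Rossi 1/1, Singh 2/2, Ivanova 1/1, Cho 1/1, Petrov 1/1, Larsen 1/1.

9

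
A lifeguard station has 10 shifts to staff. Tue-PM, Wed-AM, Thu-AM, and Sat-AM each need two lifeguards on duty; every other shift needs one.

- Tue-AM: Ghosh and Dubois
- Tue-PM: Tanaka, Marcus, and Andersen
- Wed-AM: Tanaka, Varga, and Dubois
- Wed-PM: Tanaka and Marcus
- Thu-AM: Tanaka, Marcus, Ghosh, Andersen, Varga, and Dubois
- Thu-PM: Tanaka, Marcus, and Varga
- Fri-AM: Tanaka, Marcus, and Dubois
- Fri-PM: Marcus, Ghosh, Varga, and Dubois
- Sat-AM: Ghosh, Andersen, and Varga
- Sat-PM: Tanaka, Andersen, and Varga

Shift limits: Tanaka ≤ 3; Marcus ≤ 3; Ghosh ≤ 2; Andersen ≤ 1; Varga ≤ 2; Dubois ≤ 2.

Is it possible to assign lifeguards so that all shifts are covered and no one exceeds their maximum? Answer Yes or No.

Total capacity is 3+3+2+1+2+2 = 13 but 14 worker-slots are needed — infeasible.

No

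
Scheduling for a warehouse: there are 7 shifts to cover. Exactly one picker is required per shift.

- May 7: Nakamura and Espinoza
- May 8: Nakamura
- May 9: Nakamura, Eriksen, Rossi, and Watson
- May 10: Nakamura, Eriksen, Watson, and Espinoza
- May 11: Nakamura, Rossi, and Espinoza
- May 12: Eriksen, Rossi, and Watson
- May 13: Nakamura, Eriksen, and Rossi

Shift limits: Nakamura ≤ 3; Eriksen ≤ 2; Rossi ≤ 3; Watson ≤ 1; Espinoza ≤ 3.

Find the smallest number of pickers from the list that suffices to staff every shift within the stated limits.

3

7 slots to fill and no one can take more than 3, so at least ⌈7/3⌉ = 3 pickers are needed.
Nakamura, Eriksen, and Rossi alone can cover everything: May 7→Nakamura, May 8→Nakamura, May 9→Eriksen, May 10→Nakamura, May 11→Rossi, May 12→Eriksen, May 13→Rossi.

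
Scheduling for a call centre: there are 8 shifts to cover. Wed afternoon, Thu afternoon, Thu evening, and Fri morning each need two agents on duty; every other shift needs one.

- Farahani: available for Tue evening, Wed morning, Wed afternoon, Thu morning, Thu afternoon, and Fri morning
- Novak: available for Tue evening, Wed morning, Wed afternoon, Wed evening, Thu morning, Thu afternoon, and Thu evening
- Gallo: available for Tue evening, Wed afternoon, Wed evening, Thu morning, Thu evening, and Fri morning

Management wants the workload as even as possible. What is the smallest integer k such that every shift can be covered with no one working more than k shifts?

With 3 agents and 12 worker-slots to fill, someone must work at least ⌈12/3⌉ = 4 shifts, so k ≥ 4.
k = 4 works: Tue evening→Farahani, Wed morning→Farahani, Wed afternoon→Novak+Gallo, Wed evening→Novak, Thu morning→Gallo, Thu afternoon→Farahani+Novak, Thu evening→Novak+Gallo, Fri morning→Farahani+Gallo.
Loads: Farahani 4, Novak 4, Gallo 4 — all ≤ 4.

4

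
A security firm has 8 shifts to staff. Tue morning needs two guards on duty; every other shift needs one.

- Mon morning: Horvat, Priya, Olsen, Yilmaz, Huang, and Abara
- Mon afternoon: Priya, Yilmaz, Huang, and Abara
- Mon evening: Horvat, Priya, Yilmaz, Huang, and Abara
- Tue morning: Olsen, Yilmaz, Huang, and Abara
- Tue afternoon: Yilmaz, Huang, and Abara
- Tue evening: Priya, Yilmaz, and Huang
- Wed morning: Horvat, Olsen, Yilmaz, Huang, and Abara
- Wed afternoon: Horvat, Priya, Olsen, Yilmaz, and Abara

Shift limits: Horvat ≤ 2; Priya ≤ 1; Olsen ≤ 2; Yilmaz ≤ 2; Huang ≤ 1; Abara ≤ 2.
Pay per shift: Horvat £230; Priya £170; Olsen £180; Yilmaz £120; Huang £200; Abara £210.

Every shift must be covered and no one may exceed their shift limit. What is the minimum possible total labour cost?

£1620

Picking the cheapest available guard for each shift independently would cost £1140, but that ignores the shift limits.
An optimal schedule: Mon morning→Horvat, Mon afternoon→Priya, Mon evening→Huang, Tue morning→Olsen+Abara, Tue afternoon→Yilmaz, Tue evening→Yilmaz, Wed morning→Olsen, Wed afternoon→Abara.
Total: 230 + 170 + 200 + 180 + 210 + 120 + 120 + 180 + 210 = £1620.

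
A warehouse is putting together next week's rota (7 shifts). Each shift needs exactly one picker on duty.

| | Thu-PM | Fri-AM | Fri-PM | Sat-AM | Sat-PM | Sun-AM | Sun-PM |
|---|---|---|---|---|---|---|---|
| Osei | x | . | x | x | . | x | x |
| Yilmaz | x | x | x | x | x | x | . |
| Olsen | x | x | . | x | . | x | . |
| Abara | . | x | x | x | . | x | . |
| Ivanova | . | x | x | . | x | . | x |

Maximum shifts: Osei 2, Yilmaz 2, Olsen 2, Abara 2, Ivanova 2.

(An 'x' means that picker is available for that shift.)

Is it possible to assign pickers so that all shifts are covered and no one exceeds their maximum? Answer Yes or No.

Yes

One valid schedule: Thu-PM→Osei, Fri-AM→Yilmaz, Fri-PM→Abara, Sat-AM→Olsen, Sat-PM→Yilmaz, Sun-AM→Olsen, Sun-PM→Osei.
Loads: Osei 2/2, Yilmaz 2/2, Olsen 2/2, Abara 1/2, Ivanova 0/2 — all within limits.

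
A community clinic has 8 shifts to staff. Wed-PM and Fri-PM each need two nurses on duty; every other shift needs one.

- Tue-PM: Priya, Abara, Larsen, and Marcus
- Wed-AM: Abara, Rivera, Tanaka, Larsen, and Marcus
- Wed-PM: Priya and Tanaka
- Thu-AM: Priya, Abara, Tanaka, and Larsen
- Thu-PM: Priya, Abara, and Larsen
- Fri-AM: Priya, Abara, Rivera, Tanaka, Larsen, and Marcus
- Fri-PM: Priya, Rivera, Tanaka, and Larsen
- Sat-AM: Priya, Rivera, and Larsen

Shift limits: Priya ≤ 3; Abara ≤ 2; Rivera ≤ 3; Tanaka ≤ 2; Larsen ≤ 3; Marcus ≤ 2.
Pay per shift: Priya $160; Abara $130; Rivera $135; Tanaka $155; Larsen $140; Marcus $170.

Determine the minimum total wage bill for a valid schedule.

$1400

Wed-PM can only be covered by Priya and Tanaka, so that assignment is forced.
Picking the cheapest available nurse for each shift independently would cost $1375, but that ignores the shift limits.
An optimal schedule: Tue-PM→Abara, Wed-AM→Rivera, Wed-PM→Tanaka+Priya, Thu-AM→Larsen, Thu-PM→Abara, Fri-AM→Larsen, Fri-PM→Rivera+Larsen, Sat-AM→Rivera.
Total: 130 + 135 + 155 + 160 + 140 + 130 + 140 + 135 + 140 + 135 = $1400.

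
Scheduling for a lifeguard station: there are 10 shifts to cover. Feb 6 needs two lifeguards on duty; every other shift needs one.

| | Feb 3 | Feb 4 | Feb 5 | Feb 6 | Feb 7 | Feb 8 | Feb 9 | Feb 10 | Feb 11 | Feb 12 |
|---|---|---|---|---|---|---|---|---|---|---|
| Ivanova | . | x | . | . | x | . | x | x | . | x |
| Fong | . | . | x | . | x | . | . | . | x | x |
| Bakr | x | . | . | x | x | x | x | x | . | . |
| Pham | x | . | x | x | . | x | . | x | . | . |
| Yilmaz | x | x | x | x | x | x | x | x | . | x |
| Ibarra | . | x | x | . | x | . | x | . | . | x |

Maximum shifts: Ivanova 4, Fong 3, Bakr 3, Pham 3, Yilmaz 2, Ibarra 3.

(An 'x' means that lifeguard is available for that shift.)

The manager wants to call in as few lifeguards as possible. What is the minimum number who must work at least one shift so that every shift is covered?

11 slots to fill and no one can take more than 4, so at least ⌈11/4⌉ = 3 lifeguards are needed.
Any 3 lifeguards together have capacity at most 4+3+3 = 10 < 11 slots, so 3 can never suffice.
Ivanova, Fong, Bakr, and Pham alone can cover everything: Feb 3→Bakr, Feb 4→Ivanova, Feb 5→Fong, Feb 6→Bakr+Pham, Feb 7→Ivanova, Feb 8→Bakr, Feb 9→Ivanova, Feb 10→Pham, Feb 11→Fong, Feb 12→Ivanova.

4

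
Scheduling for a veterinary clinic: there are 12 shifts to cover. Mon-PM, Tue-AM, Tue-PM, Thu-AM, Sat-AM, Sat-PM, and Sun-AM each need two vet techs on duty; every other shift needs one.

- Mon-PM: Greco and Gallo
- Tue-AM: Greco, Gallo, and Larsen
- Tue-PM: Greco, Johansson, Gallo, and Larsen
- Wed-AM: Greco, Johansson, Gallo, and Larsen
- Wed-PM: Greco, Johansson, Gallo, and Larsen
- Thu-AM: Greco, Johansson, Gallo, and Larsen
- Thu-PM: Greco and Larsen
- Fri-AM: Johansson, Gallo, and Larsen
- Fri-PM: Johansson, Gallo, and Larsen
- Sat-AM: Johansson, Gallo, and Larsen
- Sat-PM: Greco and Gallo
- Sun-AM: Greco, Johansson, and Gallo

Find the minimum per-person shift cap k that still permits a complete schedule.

With 4 vet techs and 19 worker-slots to fill, someone must work at least ⌈19/4⌉ = 5 shifts, so k ≥ 5.
k = 5 works: Mon-PM→Greco+Gallo, Tue-AM→Greco+Gallo, Tue-PM→Johansson+Larsen, Wed-AM→Larsen, Wed-PM→Larsen, Thu-AM→Gallo+Larsen, Thu-PM→Greco, Fri-AM→Johansson, Fri-PM→Johansson, Sat-AM→Johansson+Gallo, Sat-PM→Greco+Gallo, Sun-AM→Greco+Johansson.
Loads: Greco 5, Johansson 5, Gallo 5, Larsen 4 — all ≤ 5.

5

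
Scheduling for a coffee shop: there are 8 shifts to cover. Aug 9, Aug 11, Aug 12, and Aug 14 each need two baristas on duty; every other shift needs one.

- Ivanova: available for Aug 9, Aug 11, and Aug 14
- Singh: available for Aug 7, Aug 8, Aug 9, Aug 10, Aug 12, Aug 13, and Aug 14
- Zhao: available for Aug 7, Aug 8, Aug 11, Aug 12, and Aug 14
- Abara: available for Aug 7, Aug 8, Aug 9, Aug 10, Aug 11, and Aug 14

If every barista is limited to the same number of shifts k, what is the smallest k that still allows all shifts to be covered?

With 4 baristas and 12 worker-slots to fill, someone must work at least ⌈12/4⌉ = 3 shifts, so k ≥ 3.
k = 3 works: Aug 7→Zhao, Aug 8→Zhao, Aug 9→Ivanova+Abara, Aug 10→Singh, Aug 11→Ivanova+Abara, Aug 12→Singh+Zhao, Aug 13→Singh, Aug 14→Ivanova+Abara.
Loads: Ivanova 3, Singh 3, Zhao 3, Abara 3 — all ≤ 3.

3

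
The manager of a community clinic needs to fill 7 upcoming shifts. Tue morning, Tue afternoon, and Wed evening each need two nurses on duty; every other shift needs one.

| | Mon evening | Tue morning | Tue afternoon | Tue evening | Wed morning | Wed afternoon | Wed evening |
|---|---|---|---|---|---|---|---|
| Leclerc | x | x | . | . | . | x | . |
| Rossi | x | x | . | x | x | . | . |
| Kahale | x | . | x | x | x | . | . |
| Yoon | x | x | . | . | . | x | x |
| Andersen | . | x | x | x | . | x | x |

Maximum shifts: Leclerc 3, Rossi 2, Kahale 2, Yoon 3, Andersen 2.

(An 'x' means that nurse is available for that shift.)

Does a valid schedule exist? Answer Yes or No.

Tue afternoon can only be covered by Kahale and Andersen, so that assignment is forced.
Wed evening can only be covered by Yoon and Andersen, so that assignment is forced.
One valid schedule: Mon evening→Leclerc, Tue morning→Leclerc+Yoon, Tue afternoon→Kahale+Andersen, Tue evening→Rossi, Wed morning→Rossi, Wed afternoon→Leclerc, Wed evening→Yoon+Andersen.
Loads: Leclerc 3/3, Rossi 2/2, Kahale 1/2, Yoon 2/3, Andersen 2/2 — all within limits.

Yes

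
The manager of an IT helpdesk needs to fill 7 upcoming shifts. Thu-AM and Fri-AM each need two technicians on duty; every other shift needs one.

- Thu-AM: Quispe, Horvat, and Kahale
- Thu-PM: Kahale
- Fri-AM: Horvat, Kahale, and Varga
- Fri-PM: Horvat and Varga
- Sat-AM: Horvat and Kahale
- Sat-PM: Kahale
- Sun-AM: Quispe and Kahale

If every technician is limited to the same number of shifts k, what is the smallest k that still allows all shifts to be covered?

With 4 technicians and 9 worker-slots to fill, someone must work at least ⌈9/4⌉ = 3 shifts, so k ≥ 3.
k = 3 works: Thu-AM→Quispe+Horvat, Thu-PM→Kahale, Fri-AM→Kahale+Varga, Fri-PM→Horvat, Sat-AM→Horvat, Sat-PM→Kahale, Sun-AM→Quispe.
Loads: Quispe 2, Horvat 3, Kahale 3, Varga 1 — all ≤ 3.

3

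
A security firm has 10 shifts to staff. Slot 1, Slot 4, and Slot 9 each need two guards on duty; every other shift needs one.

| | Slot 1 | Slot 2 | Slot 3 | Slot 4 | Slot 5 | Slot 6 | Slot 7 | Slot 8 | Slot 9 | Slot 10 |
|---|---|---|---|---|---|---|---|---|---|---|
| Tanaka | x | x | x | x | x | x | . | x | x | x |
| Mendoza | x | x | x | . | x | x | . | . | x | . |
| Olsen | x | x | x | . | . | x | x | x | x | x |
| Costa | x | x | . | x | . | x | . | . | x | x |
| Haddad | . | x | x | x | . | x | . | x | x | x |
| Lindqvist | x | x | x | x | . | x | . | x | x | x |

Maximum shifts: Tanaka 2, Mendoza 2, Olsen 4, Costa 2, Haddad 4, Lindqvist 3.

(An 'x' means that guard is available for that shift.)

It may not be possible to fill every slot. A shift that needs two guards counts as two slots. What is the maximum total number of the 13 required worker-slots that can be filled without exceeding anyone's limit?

Total capacity across all guards is 2+2+4+2+4+3 = 17, and 13 slots are needed, so at most 13 can be filled.
An assignment achieving 13: Slot 1→Mendoza+Olsen, Slot 2→Costa, Slot 3→Mendoza, Slot 4→Tanaka+Costa, Slot 5→Tanaka, Slot 6→Haddad, Slot 7→Olsen, Slot 8→Olsen, Slot 9→Haddad+Lindqvist, Slot 10→Olsen.
Loads: Tanaka 2/2, Mendoza 2/2, Olsen 4/4, Costa 2/2, Haddad 2/4, Lindqvist 1/3.

13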